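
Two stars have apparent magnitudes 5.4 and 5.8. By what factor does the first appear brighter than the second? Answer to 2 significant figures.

1.4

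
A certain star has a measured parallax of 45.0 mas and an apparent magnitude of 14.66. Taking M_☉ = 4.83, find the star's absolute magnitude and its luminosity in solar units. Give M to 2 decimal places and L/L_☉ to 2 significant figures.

d = 1/p = 1000/45.0 mas = 22.22 pc
M = m − 5 log₁₀ d + 5 = 14.66 − 5·1.3468 + 5 = 12.926
M − M_☉ = 12.926 − 4.83 = 8.096
L/L_☉ = 10^(−0.4 × 8.096) = 5.775×10^-4

M ≈ 12.93; L/L_☉ ≈ 5.8×10^-4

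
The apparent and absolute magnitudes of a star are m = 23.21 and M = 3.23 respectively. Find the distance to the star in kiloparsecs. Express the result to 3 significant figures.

Distance modulus: m − M = 23.21 − (3.23) = 19.980
m − M = 5 log₁₀ d − 5
log₁₀ d = (m − M)/5 + 1 = 4.9960
d = 10^4.9960 = 99080 pc
= 99.08 kpc

d ≈ 99.1 kpc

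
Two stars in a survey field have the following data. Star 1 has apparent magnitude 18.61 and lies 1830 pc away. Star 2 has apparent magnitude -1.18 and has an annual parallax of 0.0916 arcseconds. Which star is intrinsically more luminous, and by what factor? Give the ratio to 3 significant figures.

Star 2 is more luminous, by a factor of 2930.

Star 1: M = m − 5 log₁₀ d + 5 = 18.61 − 5·3.2625 + 5 = 7.298
Star 2: d = 1/p = 1/0.0916″ = 10.92 pc
Star 2: M = m − 5 log₁₀ d + 5 = -1.18 − 5·1.0381 + 5 = -1.371
ΔM = M_1 − M_2 = 7.298 − (-1.371) = 8.668; smaller M is more luminous → Star 2.
L ratio = 10^(0.4 |ΔM|) = 10^3.467 = 2933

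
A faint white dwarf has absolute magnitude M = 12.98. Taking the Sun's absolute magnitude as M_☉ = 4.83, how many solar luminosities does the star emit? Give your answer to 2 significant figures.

L/L_☉ ≈ 5.5×10^-4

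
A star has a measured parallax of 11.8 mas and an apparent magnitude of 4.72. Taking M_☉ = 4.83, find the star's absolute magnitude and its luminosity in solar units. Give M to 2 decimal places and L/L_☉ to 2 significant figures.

M ≈ 0.08; L/L_☉ ≈ 79

d = 1/p = 1000/11.8 mas = 84.75 pc
M = m − 5 log₁₀ d + 5 = 4.72 − 5·1.9281 + 5 = 0.079
M − M_☉ = 0.079 − 4.83 = -4.751
L/L_☉ = 10^(−0.4 × -4.751) = 79.48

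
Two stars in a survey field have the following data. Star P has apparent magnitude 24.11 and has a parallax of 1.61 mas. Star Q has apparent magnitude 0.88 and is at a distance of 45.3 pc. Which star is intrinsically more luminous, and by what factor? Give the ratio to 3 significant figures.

Star Q is more luminous, by a factor of 1.04×10^7.

Star P: p = 1.61 mas = 1.61×10^-3″ → d = 1/p = 621.1 pc
Star P: M = m − 5 log₁₀ d + 5 = 24.11 − 5·2.7932 + 5 = 15.144
Star Q: M = m − 5 log₁₀ d + 5 = 0.88 − 5·1.6561 + 5 = -2.400
ΔM = M_P − M_Q = 15.144 − (-2.400) = 17.545; smaller M is more luminous → Star Q.
L ratio = 10^(0.4 |ΔM|) = 10^7.018 = 1.042×10^7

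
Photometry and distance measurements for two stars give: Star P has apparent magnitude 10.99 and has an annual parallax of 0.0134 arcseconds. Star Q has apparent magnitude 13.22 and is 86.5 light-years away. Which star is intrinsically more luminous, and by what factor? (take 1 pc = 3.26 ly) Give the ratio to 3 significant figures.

Star P is more luminous, by a factor of 61.7.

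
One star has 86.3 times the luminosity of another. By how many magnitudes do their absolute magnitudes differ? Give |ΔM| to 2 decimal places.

Pogson: ΔM = −2.5 log₁₀(ratio) = −2.5 log₁₀(86.3) = −2.5 × 1.9360 = -4.840

|ΔM| ≈ 4.84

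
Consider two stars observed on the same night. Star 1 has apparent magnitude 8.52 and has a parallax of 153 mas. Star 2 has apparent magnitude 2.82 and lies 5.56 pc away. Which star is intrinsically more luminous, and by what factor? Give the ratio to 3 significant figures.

Star 2 is more luminous, by a factor of 138.

Star 1: p = 153 mas = 0.153″ → d = 1/p = 6.536 pc
Star 1: M = m − 5 log₁₀ d + 5 = 8.52 − 5·0.8153 + 5 = 9.443
Star 2: M = m − 5 log₁₀ d + 5 = 2.82 − 5·0.7451 + 5 = 4.095
ΔM = M_1 − M_2 = 9.443 − (4.095) = 5.349; smaller M is more luminous → Star 2.
L ratio = 10^(0.4 |ΔM|) = 10^2.140 = 137.9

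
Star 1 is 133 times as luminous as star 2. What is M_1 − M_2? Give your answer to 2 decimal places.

M_1 − M_2 ≈ -5.31

Pogson: ΔM = −2.5 log₁₀(ratio) = −2.5 log₁₀(133) = −2.5 × 2.1239 = -5.310
Star 1 is brighter, so it has the smaller magnitude: the difference is negative.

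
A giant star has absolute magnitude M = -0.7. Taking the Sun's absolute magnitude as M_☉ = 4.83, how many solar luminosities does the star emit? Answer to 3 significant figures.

M − M_☉ = -0.7 − 4.83 = -5.530
L/L_☉ = 10^(−0.4 (M − M_☉)) = 10^2.212 = 162.9

L/L_☉ ≈ 163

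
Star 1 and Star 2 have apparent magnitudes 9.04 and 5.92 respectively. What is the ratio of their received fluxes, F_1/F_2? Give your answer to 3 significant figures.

F_1/F_2 ≈ 0.0565

Δm = 9.04 − (5.92) = 3.12
Flux ratio = 10^(−0.4 Δm) = 10^(−0.4 × 3.12) = 10^-1.248 = 0.05649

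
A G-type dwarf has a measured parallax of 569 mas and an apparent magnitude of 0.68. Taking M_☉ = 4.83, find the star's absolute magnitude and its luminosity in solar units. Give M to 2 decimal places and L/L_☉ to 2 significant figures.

M ≈ 4.46; L/L_☉ ≈ 1.4

d = 1/p = 1000/569 mas = 1.757 pc
M = m − 5 log₁₀ d + 5 = 0.68 − 5·0.2449 + 5 = 4.456
M − M_☉ = 4.456 − 4.83 = -0.374
L/L_☉ = 10^(−0.4 × -0.374) = 1.412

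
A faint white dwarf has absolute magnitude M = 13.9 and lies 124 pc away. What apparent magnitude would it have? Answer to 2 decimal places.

m ≈ 19.37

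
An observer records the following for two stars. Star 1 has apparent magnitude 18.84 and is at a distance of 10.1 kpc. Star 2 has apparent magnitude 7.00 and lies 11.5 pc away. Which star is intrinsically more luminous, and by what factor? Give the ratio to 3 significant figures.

Star 1 is more luminous, by a factor of 14.2.

Star 1: d = 10.1 kpc = 10100 pc
Star 1: M = m − 5 log₁₀ d + 5 = 18.84 − 5·4.0043 + 5 = 3.818
Star 2: M = m − 5 log₁₀ d + 5 = 7.00 − 5·1.0607 + 5 = 6.697
ΔM = M_1 − M_2 = 3.818 − (6.697) = -2.878; smaller M is more luminous → Star 1.
L ratio = 10^(0.4 |ΔM|) = 10^1.151 = 14.17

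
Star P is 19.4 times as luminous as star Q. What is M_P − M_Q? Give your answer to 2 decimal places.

M_P − M_Q ≈ -3.22

Pogson: ΔM = −2.5 log₁₀(ratio) = −2.5 log₁₀(19.4) = −2.5 × 1.2878 = -3.220
Star P is brighter, so it has the smaller magnitude: the difference is negative.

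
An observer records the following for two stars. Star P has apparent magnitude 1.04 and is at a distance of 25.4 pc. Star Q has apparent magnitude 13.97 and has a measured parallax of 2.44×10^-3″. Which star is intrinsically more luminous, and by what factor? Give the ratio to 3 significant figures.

Star P is more luminous, by a factor of 571.

Star P: M = m − 5 log₁₀ d + 5 = 1.04 − 5·1.4048 + 5 = -0.984
Star Q: d = 1/p = 1/2.44×10^-3″ = 409.8 pc
Star Q: M = m − 5 log₁₀ d + 5 = 13.97 − 5·2.6126 + 5 = 5.907
ΔM = M_P − M_Q = -0.984 − (5.907) = -6.891; smaller M is more luminous → Star P.
L ratio = 10^(0.4 |ΔM|) = 10^2.756 = 570.8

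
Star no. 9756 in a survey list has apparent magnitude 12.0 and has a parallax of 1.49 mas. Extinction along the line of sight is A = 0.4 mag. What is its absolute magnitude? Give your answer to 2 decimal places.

M ≈ 2.47

p = 1.49 mas = 1.49×10^-3″ → d = 1/p = 671.1 pc
5 log₁₀(d/10 pc) = 5 log₁₀(671.1) − 5 = 9.134
M = m − 5 log₁₀(d/10) − A = 12.0 − 9.134 − 0.4 = 2.466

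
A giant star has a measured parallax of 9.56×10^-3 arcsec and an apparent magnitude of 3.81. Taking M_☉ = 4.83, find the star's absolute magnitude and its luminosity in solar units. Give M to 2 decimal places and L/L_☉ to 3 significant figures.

M ≈ -1.29; L/L_☉ ≈ 280

d = 1/p = 1/9.56×10^-3″ = 104.6 pc
M = m − 5 log₁₀ d + 5 = 3.81 − 5·2.0195 + 5 = -1.288
M − M_☉ = -1.288 − 4.83 = -6.118
L/L_☉ = 10^(−0.4 × -6.118) = 280.0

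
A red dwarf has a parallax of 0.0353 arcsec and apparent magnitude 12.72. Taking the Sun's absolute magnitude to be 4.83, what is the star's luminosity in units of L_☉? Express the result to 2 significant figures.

d = 1/p = 1/0.0353″ = 28.33 pc
M = m − 5 log₁₀ d + 5 = 12.72 − 5·1.4522 + 5 = 10.459
M − M_☉ = 10.459 − 4.83 = 5.629
L/L_☉ = 10^(−0.4 × 5.629) = 5.603×10^-3

L/L_☉ ≈ 5.6×10^-3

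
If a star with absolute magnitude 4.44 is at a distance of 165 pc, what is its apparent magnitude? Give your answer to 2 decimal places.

m ≈ 10.53

m = M + 5 log₁₀ d − 5 = 4.44 + 5·2.2175 − 5 = 10.527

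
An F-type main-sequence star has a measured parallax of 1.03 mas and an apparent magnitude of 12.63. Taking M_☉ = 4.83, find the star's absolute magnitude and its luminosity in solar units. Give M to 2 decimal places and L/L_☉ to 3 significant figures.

d = 1/p = 1000/1.03 mas = 970.9 pc
M = m − 5 log₁₀ d + 5 = 12.63 − 5·2.9872 + 5 = 2.694
M − M_☉ = 2.694 − 4.83 = -2.136
L/L_☉ = 10^(−0.4 × -2.136) = 7.150

M ≈ 2.69; L/L_☉ ≈ 7.15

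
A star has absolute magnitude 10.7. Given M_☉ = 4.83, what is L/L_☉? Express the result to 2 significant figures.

M − M_☉ = 10.7 − 4.83 = 5.870
L/L_☉ = 10^(−0.4 (M − M_☉)) = 10^-2.348 = 4.487×10^-3

L/L_☉ ≈ 4.5×10^-3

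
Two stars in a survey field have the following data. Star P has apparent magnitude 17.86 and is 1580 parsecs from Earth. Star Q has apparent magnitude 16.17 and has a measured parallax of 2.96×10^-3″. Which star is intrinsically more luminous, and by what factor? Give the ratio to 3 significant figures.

Star P: M = m − 5 log₁₀ d + 5 = 17.86 − 5·3.1987 + 5 = 6.867
Star Q: d = 1/p = 1/2.96×10^-3″ = 337.8 pc
Star Q: M = m − 5 log₁₀ d + 5 = 16.17 − 5·2.5287 + 5 = 8.526
ΔM = M_P − M_Q = 6.867 − (8.526) = -1.660; smaller M is more luminous → Star P.
L ratio = 10^(0.4 |ΔM|) = 10^0.664 = 4.612

Star P is more luminous, by a factor of 4.61.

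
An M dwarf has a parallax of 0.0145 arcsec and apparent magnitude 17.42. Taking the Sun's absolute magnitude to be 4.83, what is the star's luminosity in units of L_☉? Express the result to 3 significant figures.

L/L_☉ ≈ 4.38×10^-4

d = 1/p = 1/0.0145″ = 68.97 pc
M = m − 5 log₁₀ d + 5 = 17.42 − 5·1.8386 + 5 = 13.227
M − M_☉ = 13.227 − 4.83 = 8.397
L/L_☉ = 10^(−0.4 × 8.397) = 4.378×10^-4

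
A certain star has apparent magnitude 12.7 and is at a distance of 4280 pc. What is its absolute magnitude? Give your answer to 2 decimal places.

M ≈ -0.46

5 log₁₀(d/10 pc) = 5 log₁₀(4280) − 5 = 13.157
M = m − 5 log₁₀(d/10) = 12.7 − 13.157 = -0.457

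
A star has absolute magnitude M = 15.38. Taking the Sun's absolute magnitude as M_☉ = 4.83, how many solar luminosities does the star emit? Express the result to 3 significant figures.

M − M_☉ = 15.38 − 4.83 = 10.550
L/L_☉ = 10^(−0.4 (M − M_☉)) = 10^-4.220 = 6.026×10^-5

L/L_☉ ≈ 6.03×10^-5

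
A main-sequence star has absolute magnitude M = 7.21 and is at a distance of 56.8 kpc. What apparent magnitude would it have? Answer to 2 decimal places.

m ≈ 25.98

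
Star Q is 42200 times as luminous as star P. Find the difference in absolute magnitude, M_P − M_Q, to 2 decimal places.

Pogson: ΔM = −2.5 log₁₀(ratio) = −2.5 log₁₀(42200) = −2.5 × 4.6253 = -11.563
Star Q is brighter so has the smaller magnitude: M_P − M_Q is positive.

M_P − M_Q ≈ 11.56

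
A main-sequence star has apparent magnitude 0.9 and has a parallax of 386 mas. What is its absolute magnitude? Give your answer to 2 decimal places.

M ≈ 3.83

p = 386 mas = 0.386″ → d = 1/p = 2.591 pc
5 log₁₀(d/10 pc) = 5 log₁₀(2.591) − 5 = -2.933
M = m − 5 log₁₀(d/10) = 0.9 + 2.933 = 3.833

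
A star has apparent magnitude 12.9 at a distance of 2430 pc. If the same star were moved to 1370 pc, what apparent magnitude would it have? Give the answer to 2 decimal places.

Flux ∝ 1/d², so Δm = 5 log₁₀(d₂/d₁) = 5 log₁₀(1370/2430) = -1.244
m₂ = m₁ + Δm = 12.9 + (-1.244) = 11.656

m ≈ 11.66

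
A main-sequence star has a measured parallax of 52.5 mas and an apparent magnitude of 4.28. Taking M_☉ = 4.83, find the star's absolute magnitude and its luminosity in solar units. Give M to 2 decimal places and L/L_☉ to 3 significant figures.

d = 1/p = 1000/52.5 mas = 19.05 pc
M = m − 5 log₁₀ d + 5 = 4.28 − 5·1.2798 + 5 = 2.881
M − M_☉ = 2.881 − 4.83 = -1.949
L/L_☉ = 10^(−0.4 × -1.949) = 6.021

M ≈ 2.88; L/L_☉ ≈ 6.02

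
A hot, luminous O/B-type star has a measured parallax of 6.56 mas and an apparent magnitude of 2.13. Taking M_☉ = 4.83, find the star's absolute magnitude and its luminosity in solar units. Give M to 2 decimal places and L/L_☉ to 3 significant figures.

M ≈ -3.79; L/L_☉ ≈ 2790

d = 1/p = 1000/6.56 mas = 152.4 pc
M = m − 5 log₁₀ d + 5 = 2.13 − 5·2.1831 + 5 = -3.785
M − M_☉ = -3.785 − 4.83 = -8.615
L/L_☉ = 10^(−0.4 × -8.615) = 2794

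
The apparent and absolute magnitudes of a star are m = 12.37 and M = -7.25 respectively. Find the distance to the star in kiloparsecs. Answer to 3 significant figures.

d ≈ 83.9 kpc

μ = m − M = 19.620
m − M = 5 log₁₀ d − 5
log₁₀ d = (m − M)/5 + 1 = 4.9240
d = 10^4.9240 = 83950 pc
= 83.95 kpc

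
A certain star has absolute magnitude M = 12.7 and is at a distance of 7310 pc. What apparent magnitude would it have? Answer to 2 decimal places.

m ≈ 27.02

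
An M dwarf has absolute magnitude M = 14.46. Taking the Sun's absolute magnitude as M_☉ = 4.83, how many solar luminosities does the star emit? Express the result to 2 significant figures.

L/L_☉ ≈ 1.4×10^-4

M − M_☉ = 14.46 − 4.83 = 9.630
L/L_☉ = 10^(−0.4 (M − M_☉)) = 10^-3.852 = 1.406×10^-4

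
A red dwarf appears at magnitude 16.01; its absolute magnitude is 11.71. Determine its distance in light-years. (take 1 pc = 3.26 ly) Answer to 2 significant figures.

μ = m − M = 4.300
m − M = 5 log₁₀ d − 5
log₁₀ d = (m − M)/5 + 1 = 1.8600
d = 10^1.8600 = 72.44 pc
= 236.2 ly

d ≈ 240 ly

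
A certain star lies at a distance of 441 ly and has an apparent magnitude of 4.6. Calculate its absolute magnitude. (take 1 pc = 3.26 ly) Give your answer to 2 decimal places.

M ≈ -1.06

d = 441 ly / 3.26 = 135.3 pc
5 log₁₀(d/10 pc) = 5 log₁₀(135.3) − 5 = 5.656
M = m − 5 log₁₀(d/10) = 4.6 − 5.656 = -1.056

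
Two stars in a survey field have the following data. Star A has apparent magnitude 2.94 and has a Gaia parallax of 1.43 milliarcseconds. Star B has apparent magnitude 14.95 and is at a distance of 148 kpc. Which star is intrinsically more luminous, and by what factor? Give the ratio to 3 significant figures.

Star A: p = 1.43 mas = 1.43×10^-3″ → d = 1/p = 699.3 pc
Star A: M = m − 5 log₁₀ d + 5 = 2.94 − 5·2.8447 + 5 = -6.283
Star B: d = 148 kpc = 148000 pc
Star B: M = m − 5 log₁₀ d + 5 = 14.95 − 5·5.1703 + 5 = -5.901
ΔM = M_A − M_B = -6.283 − (-5.901) = -0.382; smaller M is more luminous → Star A.
L ratio = 10^(0.4 |ΔM|) = 10^0.153 = 1.422

Star A is more luminous, by a factor of 1.42.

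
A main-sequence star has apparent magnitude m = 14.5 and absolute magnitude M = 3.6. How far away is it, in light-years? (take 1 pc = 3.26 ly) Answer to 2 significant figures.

Distance modulus: m − M = 14.5 − (3.6) = 10.900
m − M = 5 log₁₀ d − 5
log₁₀ d = (m − M)/5 + 1 = 3.1800
d = 10^3.1800 = 1514 pc
= 4934 ly

d ≈ 4900 ly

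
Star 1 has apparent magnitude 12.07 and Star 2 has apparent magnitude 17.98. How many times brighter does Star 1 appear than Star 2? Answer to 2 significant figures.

230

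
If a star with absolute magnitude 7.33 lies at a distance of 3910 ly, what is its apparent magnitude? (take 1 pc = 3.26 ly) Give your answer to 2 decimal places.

m ≈ 17.72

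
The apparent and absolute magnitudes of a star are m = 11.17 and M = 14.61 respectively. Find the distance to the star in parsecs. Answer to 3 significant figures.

Distance modulus: m − M = 11.17 − (14.61) = -3.440
m − M = 5 log₁₀ d − 5
log₁₀ d = (m − M)/5 + 1 = 0.3120
d = 10^0.3120 = 2.051 pc

d ≈ 2.05 pc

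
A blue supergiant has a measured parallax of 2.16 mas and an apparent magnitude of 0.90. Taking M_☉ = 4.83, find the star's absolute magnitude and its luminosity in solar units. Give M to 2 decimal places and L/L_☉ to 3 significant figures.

d = 1/p = 1000/2.16 mas = 463.0 pc
M = m − 5 log₁₀ d + 5 = 0.90 − 5·2.6655 + 5 = -7.428
M − M_☉ = -7.428 − 4.83 = -12.258
L/L_☉ = 10^(−0.4 × -12.258) = 80000

M ≈ -7.43; L/L_☉ ≈ 80000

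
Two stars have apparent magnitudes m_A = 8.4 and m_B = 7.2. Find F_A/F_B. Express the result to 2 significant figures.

Magnitude difference = 1.2
Flux ratio = 10^(−0.4 Δm) = 10^(−0.4 × 1.2) = 10^-0.480 = 0.3311

F_A/F_B ≈ 0.33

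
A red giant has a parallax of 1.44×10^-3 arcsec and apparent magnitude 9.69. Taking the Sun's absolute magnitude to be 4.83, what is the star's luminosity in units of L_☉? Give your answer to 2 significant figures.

d = 1/p = 1/1.44×10^-3″ = 694.4 pc
M = m − 5 log₁₀ d + 5 = 9.69 − 5·2.8416 + 5 = 0.482
M − M_☉ = 0.482 − 4.83 = -4.348
L/L_☉ = 10^(−0.4 × -4.348) = 54.86

L/L_☉ ≈ 55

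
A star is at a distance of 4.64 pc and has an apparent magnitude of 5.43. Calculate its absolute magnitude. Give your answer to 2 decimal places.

M ≈ 7.10

5 log₁₀(d/10 pc) = 5 log₁₀(4.640) − 5 = -1.667
M = m − 5 log₁₀(d/10) = 5.43 + 1.667 = 7.097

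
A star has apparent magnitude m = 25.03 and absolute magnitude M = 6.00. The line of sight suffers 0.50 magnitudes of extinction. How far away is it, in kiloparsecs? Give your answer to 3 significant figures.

m − M = 5 log₁₀(d/10 pc) + A  ⇒  25.03 − (6.00) − 0.50 = 5 log₁₀(d/10)
18.530 = 5 log₁₀(d/10)
log₁₀ d = (m − M − A)/5 + 1 = 4.7060
d = 10^4.7060 = 50820 pc
= 50.82 kpc

d ≈ 50.8 kpc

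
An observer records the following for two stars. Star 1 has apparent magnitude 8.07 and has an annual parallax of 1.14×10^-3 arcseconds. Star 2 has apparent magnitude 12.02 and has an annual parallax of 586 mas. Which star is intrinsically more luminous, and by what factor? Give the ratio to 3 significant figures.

Star 1 is more luminous, by a factor of 1.00×10^7.

Star 1: d = 1/p = 1/1.14×10^-3″ = 877.2 pc
Star 1: M = m − 5 log₁₀ d + 5 = 8.07 − 5·2.9431 + 5 = -1.645
Star 2: p = 586 mas = 0.586″ → d = 1/p = 1.706 pc
Star 2: M = m − 5 log₁₀ d + 5 = 12.02 − 5·0.2321 + 5 = 15.859
ΔM = M_1 − M_2 = -1.645 − (15.859) = -17.505; smaller M is more luminous → Star 1.
L ratio = 10^(0.4 |ΔM|) = 10^7.002 = 1.005×10^7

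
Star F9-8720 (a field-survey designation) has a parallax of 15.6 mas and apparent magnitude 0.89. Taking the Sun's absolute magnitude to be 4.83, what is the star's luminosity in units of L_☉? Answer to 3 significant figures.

L/L_☉ ≈ 1550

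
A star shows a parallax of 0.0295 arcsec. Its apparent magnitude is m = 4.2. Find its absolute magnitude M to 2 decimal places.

d = 1/p = 1/0.0295″ = 33.90 pc
5 log₁₀(d/10 pc) = 5 log₁₀(33.90) − 5 = 2.651
M = m − 5 log₁₀(d/10) = 4.2 − 2.651 = 1.549

M ≈ 1.55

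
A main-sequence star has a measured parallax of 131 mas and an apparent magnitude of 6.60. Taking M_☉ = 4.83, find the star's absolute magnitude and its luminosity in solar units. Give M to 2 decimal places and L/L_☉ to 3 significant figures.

d = 1/p = 1000/131 mas = 7.634 pc
M = m − 5 log₁₀ d + 5 = 6.60 − 5·0.8827 + 5 = 7.186
M − M_☉ = 7.186 − 4.83 = 2.356
L/L_☉ = 10^(−0.4 × 2.356) = 0.1141

M ≈ 7.19; L/L_☉ ≈ 0.114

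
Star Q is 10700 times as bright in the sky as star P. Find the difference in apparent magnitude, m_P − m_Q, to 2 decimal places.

Pogson: Δm = −2.5 log₁₀(ratio) = −2.5 log₁₀(10700) = −2.5 × 4.0294 = -10.073
Star Q is brighter so has the smaller magnitude: m_P − m_Q is positive.

m_P − m_Q ≈ 10.07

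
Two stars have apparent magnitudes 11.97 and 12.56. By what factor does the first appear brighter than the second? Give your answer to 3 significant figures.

1.72

Magnitude difference = -0.59
Flux ratio = 10^(−0.4 Δm) = 10^(−0.4 × -0.59) = 10^0.236 = 1.722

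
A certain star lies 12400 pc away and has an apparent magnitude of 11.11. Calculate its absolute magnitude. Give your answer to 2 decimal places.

M ≈ -4.36

5 log₁₀(d/10 pc) = 5 log₁₀(12400) − 5 = 15.467
M = m − 5 log₁₀(d/10) = 11.11 − 15.467 = -4.357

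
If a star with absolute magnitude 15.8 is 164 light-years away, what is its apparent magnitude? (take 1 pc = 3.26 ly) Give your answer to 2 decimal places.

m ≈ 19.31

d = 164 ly / 3.26 = 50.31 pc
m = M + 5 log₁₀ d − 5 = 15.8 + 5·1.7016 − 5 = 19.308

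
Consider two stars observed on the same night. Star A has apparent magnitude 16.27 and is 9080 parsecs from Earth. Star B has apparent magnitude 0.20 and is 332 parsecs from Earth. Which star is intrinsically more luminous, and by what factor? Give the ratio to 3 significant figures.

Star A: M = m − 5 log₁₀ d + 5 = 16.27 − 5·3.9581 + 5 = 1.480
Star B: M = m − 5 log₁₀ d + 5 = 0.20 − 5·2.5211 + 5 = -7.406
ΔM = M_A − M_B = 1.480 − (-7.406) = 8.885; smaller M is more luminous → Star B.
L ratio = 10^(0.4 |ΔM|) = 10^3.554 = 3582

Star B is more luminous, by a factor of 3580.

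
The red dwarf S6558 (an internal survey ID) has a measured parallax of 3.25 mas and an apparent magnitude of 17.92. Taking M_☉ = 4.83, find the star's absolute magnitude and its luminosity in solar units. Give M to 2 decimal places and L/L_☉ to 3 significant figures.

M ≈ 10.48; L/L_☉ ≈ 5.50×10^-3

d = 1/p = 1000/3.25 mas = 307.7 pc
M = m − 5 log₁₀ d + 5 = 17.92 − 5·2.4881 + 5 = 10.479
M − M_☉ = 10.479 − 4.83 = 5.649
L/L_☉ = 10^(−0.4 × 5.649) = 5.498×10^-3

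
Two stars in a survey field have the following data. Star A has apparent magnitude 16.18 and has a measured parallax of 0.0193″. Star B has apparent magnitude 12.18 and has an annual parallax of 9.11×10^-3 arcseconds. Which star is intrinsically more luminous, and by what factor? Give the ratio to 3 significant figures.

Star B is more luminous, by a factor of 179.

Star A: d = 1/p = 1/0.0193″ = 51.81 pc
Star A: M = m − 5 log₁₀ d + 5 = 16.18 − 5·1.7144 + 5 = 12.608
Star B: d = 1/p = 1/9.11×10^-3″ = 109.8 pc
Star B: M = m − 5 log₁₀ d + 5 = 12.18 − 5·2.0405 + 5 = 6.978
ΔM = M_A − M_B = 12.608 − (6.978) = 5.630; smaller M is more luminous → Star B.
L ratio = 10^(0.4 |ΔM|) = 10^2.252 = 178.7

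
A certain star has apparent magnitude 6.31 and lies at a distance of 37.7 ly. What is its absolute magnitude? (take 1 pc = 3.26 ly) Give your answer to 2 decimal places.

d = 37.7 ly / 3.26 = 11.56 pc
5 log₁₀(d/10 pc) = 5 log₁₀(11.56) − 5 = 0.316
M = m − 5 log₁₀(d/10) = 6.31 − 0.316 = 5.994

M ≈ 5.99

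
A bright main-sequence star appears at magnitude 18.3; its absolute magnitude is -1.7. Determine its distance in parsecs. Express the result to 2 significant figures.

d ≈ 100000 pc

μ = m − M = 20.000
m − M = 5 log₁₀ d − 5
log₁₀ d = (m − M)/5 + 1 = 5.0000
d = 10^5.0000 = 100000 pc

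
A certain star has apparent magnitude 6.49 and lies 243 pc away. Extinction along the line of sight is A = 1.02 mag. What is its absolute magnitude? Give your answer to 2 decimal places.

M ≈ -1.46

5 log₁₀(d/10 pc) = 5 log₁₀(243.0) − 5 = 6.928
M = m − 5 log₁₀(d/10) − A = 6.49 − 6.928 − 1.02 = -1.458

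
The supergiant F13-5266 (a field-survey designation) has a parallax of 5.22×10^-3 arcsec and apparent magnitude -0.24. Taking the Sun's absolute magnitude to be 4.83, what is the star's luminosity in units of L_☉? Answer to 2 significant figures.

L/L_☉ ≈ 39000

d = 1/p = 1/5.22×10^-3″ = 191.6 pc
M = m − 5 log₁₀ d + 5 = -0.24 − 5·2.2823 + 5 = -6.652
M − M_☉ = -6.652 − 4.83 = -11.482
L/L_☉ = 10^(−0.4 × -11.482) = 39140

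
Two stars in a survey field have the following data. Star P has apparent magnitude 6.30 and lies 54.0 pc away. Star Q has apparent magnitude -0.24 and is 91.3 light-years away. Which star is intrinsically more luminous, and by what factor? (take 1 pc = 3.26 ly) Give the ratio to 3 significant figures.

Star P: M = m − 5 log₁₀ d + 5 = 6.30 − 5·1.7324 + 5 = 2.638
Star Q: d = 91.3 ly / 3.26 = 28.01 pc
Star Q: M = m − 5 log₁₀ d + 5 = -0.24 − 5·1.4473 + 5 = -2.476
ΔM = M_P − M_Q = 2.638 − (-2.476) = 5.114; smaller M is more luminous → Star Q.
L ratio = 10^(0.4 |ΔM|) = 10^2.046 = 111.1

Star Q is more luminous, by a factor of 111.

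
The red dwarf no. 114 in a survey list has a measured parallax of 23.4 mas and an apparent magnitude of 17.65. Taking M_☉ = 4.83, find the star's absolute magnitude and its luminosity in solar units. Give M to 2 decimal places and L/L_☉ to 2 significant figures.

d = 1/p = 1000/23.4 mas = 42.74 pc
M = m − 5 log₁₀ d + 5 = 17.65 − 5·1.6308 + 5 = 14.496
M − M_☉ = 14.496 − 4.83 = 9.666
L/L_☉ = 10^(−0.4 × 9.666) = 1.360×10^-4

M ≈ 14.50; L/L_☉ ≈ 1.4×10^-4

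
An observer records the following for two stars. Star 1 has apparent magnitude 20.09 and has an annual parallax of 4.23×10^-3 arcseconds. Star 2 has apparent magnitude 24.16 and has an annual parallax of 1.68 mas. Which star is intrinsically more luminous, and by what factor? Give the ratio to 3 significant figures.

Star 1 is more luminous, by a factor of 6.70.

Star 1: d = 1/p = 1/4.23×10^-3″ = 236.4 pc
Star 1: M = m − 5 log₁₀ d + 5 = 20.09 − 5·2.3737 + 5 = 13.222
Star 2: p = 1.68 mas = 1.68×10^-3″ → d = 1/p = 595.2 pc
Star 2: M = m − 5 log₁₀ d + 5 = 24.16 − 5·2.7747 + 5 = 15.287
ΔM = M_1 − M_2 = 13.222 − (15.287) = -2.065; smaller M is more luminous → Star 1.
L ratio = 10^(0.4 |ΔM|) = 10^0.826 = 6.698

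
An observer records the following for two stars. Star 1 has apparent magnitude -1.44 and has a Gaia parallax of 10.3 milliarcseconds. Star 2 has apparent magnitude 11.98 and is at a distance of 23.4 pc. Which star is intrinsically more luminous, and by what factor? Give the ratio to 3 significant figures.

Star 1: p = 10.3 mas = 0.0103″ → d = 1/p = 97.09 pc
Star 1: M = m − 5 log₁₀ d + 5 = -1.44 − 5·1.9872 + 5 = -6.376
Star 2: M = m − 5 log₁₀ d + 5 = 11.98 − 5·1.3692 + 5 = 10.134
ΔM = M_1 − M_2 = -6.376 − (10.134) = -16.510; smaller M is more luminous → Star 1.
L ratio = 10^(0.4 |ΔM|) = 10^6.604 = 4.017×10^6

Star 1 is more luminous, by a factor of 4.02×10^6.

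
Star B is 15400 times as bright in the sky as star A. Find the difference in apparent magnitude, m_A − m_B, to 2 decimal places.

m_A − m_B ≈ 10.47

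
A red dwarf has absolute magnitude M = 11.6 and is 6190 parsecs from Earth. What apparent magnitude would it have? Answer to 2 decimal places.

m = M + 5 log₁₀ d − 5 = 11.6 + 5·3.7917 − 5 = 25.558

m ≈ 25.56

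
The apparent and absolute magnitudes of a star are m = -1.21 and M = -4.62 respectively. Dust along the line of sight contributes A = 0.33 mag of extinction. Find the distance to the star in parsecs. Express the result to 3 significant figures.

d ≈ 41.3 pc

m − M = 5 log₁₀(d/10 pc) + A  ⇒  -1.21 − (-4.62) − 0.33 = 5 log₁₀(d/10)
3.080 = 5 log₁₀(d/10)
log₁₀ d = (m − M − A)/5 + 1 = 1.6160
d = 10^1.6160 = 41.30 pc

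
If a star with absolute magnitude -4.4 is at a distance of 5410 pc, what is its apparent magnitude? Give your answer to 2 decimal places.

m ≈ 9.27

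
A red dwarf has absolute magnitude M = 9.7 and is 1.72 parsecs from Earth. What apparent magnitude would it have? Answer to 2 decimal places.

m ≈ 5.88

m = M + 5 log₁₀ d − 5 = 9.7 + 5·0.2355 − 5 = 5.878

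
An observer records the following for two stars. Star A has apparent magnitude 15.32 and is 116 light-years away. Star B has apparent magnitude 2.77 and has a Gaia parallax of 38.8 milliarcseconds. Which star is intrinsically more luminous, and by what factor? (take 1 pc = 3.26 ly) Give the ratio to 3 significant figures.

Star B is more luminous, by a factor of 54900.

Star A: d = 116 ly / 3.26 = 35.58 pc
Star A: M = m − 5 log₁₀ d + 5 = 15.32 − 5·1.5512 + 5 = 12.564
Star B: p = 38.8 mas = 0.0388″ → d = 1/p = 25.77 pc
Star B: M = m − 5 log₁₀ d + 5 = 2.77 − 5·1.4112 + 5 = 0.714
ΔM = M_A − M_B = 12.564 − (0.714) = 11.850; smaller M is more luminous → Star B.
L ratio = 10^(0.4 |ΔM|) = 10^4.740 = 54940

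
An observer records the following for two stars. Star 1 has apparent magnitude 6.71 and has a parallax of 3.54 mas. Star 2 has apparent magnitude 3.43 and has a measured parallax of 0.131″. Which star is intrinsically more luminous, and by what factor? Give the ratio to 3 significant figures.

Star 1 is more luminous, by a factor of 66.8.

Star 1: p = 3.54 mas = 3.54×10^-3″ → d = 1/p = 282.5 pc
Star 1: M = m − 5 log₁₀ d + 5 = 6.71 − 5·2.4510 + 5 = -0.545
Star 2: d = 1/p = 1/0.131″ = 7.634 pc
Star 2: M = m − 5 log₁₀ d + 5 = 3.43 − 5·0.8827 + 5 = 4.016
ΔM = M_1 − M_2 = -0.545 − (4.016) = -4.561; smaller M is more luminous → Star 1.
L ratio = 10^(0.4 |ΔM|) = 10^1.825 = 66.76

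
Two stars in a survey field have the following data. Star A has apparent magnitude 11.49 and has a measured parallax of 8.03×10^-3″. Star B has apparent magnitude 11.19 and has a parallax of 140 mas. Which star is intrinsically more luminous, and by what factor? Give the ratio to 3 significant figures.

Star A: d = 1/p = 1/8.03×10^-3″ = 124.5 pc
Star A: M = m − 5 log₁₀ d + 5 = 11.49 − 5·2.0953 + 5 = 6.014
Star B: p = 140 mas = 0.140″ → d = 1/p = 7.143 pc
Star B: M = m − 5 log₁₀ d + 5 = 11.19 − 5·0.8539 + 5 = 11.921
ΔM = M_A − M_B = 6.014 − (11.921) = -5.907; smaller M is more luminous → Star A.
L ratio = 10^(0.4 |ΔM|) = 10^2.363 = 230.6

Star A is more luminous, by a factor of 231.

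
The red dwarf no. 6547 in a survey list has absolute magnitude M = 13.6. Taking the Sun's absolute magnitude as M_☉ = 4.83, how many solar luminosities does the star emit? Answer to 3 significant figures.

M − M_☉ = 13.6 − 4.83 = 8.770
L/L_☉ = 10^(−0.4 (M − M_☉)) = 10^-3.508 = 3.105×10^-4

L/L_☉ ≈ 3.10×10^-4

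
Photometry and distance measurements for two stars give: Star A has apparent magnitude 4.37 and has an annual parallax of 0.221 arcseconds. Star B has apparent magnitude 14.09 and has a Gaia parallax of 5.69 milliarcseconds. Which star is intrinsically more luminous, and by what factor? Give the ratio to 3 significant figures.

Star A is more luminous, by a factor of 5.12.

Star A: d = 1/p = 1/0.221″ = 4.525 pc
Star A: M = m − 5 log₁₀ d + 5 = 4.37 − 5·0.6556 + 5 = 6.092
Star B: p = 5.69 mas = 5.69×10^-3″ → d = 1/p = 175.7 pc
Star B: M = m − 5 log₁₀ d + 5 = 14.09 − 5·2.2449 + 5 = 7.866
ΔM = M_A − M_B = 6.092 − (7.866) = -1.774; smaller M is more luminous → Star A.
L ratio = 10^(0.4 |ΔM|) = 10^0.709 = 5.122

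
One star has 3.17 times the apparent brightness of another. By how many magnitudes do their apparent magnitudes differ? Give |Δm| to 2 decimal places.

|Δm| ≈ 1.25

Pogson: Δm = −2.5 log₁₀(ratio) = −2.5 log₁₀(3.17) = −2.5 × 0.5011 = -1.253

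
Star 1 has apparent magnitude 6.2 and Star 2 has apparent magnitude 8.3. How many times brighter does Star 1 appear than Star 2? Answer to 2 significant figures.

6.9

Magnitude difference = -2.1
Flux ratio = 10^(−0.4 Δm) = 10^(−0.4 × -2.1) = 10^0.840 = 6.918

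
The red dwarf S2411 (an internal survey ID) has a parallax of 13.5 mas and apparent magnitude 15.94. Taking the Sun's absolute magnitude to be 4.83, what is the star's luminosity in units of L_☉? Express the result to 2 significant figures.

d = 1/p = 1000/13.5 mas = 74.07 pc
M = m − 5 log₁₀ d + 5 = 15.94 − 5·1.8697 + 5 = 11.592
M − M_☉ = 11.592 − 4.83 = 6.762
L/L_☉ = 10^(−0.4 × 6.762) = 1.974×10^-3

L/L_☉ ≈ 2.0×10^-3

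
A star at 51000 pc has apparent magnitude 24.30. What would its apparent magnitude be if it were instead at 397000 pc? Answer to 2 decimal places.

Flux ∝ 1/d², so Δm = 5 log₁₀(d₂/d₁) = 5 log₁₀(397000/51000) = 4.456
m₂ = m₁ + Δm = 24.30 + (4.456) = 28.756

m ≈ 28.76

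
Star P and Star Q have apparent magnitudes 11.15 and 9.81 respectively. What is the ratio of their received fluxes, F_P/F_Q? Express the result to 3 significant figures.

F_P/F_Q ≈ 0.291

Δm = 11.15 − (9.81) = 1.34
Flux ratio = 10^(−0.4 Δm) = 10^(−0.4 × 1.34) = 10^-0.536 = 0.2911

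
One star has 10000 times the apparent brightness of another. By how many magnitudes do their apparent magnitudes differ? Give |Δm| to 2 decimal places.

|Δm| ≈ 10.00

Pogson: Δm = −2.5 log₁₀(ratio) = −2.5 log₁₀(10000) = −2.5 × 4.0000 = -10.000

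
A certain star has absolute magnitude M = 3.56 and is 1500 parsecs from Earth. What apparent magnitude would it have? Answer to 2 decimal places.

m = M + 5 log₁₀ d − 5 = 3.56 + 5·3.1761 − 5 = 14.440

m ≈ 14.44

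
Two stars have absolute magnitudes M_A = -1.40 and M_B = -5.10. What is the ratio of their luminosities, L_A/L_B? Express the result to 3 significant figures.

L_A/L_B ≈ 0.0331

ΔM = M_A − M_B = 3.70
L_A/L_B = 10^(−0.4 ΔM) = 10^-1.480 = 0.03311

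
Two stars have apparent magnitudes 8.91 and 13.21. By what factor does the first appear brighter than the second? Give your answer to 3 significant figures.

Δm = 8.91 − (13.21) = -4.30
Flux ratio = 10^(−0.4 Δm) = 10^(−0.4 × -4.30) = 10^1.720 = 52.48

52.5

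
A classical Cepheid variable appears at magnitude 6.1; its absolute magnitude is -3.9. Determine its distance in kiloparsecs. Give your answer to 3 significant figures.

μ = m − M = 10.000
m − M = 5 log₁₀ d − 5
log₁₀ d = (m − M)/5 + 1 = 3.0000
d = 10^3.0000 = 1000 pc
= 1.000 kpc

d ≈ 1.00 kpc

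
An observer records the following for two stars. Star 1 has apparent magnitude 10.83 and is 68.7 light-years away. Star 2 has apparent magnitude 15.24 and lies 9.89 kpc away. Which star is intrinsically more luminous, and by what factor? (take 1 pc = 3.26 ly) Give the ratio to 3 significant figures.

Star 2 is more luminous, by a factor of 3790.

Star 1: d = 68.7 ly / 3.26 = 21.07 pc
Star 1: M = m − 5 log₁₀ d + 5 = 10.83 − 5·1.3237 + 5 = 9.211
Star 2: d = 9.89 kpc = 9890 pc
Star 2: M = m − 5 log₁₀ d + 5 = 15.24 − 5·3.9952 + 5 = 0.264
ΔM = M_1 − M_2 = 9.211 − (0.264) = 8.947; smaller M is more luminous → Star 2.
L ratio = 10^(0.4 |ΔM|) = 10^3.579 = 3792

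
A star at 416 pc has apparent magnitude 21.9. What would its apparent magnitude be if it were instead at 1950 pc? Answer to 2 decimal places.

m ≈ 25.25

Flux ∝ 1/d², so Δm = 5 log₁₀(d₂/d₁) = 5 log₁₀(1950/416) = 3.355
m₂ = m₁ + Δm = 21.9 + (3.355) = 25.255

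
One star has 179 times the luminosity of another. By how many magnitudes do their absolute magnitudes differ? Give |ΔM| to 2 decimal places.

Pogson: ΔM = −2.5 log₁₀(ratio) = −2.5 log₁₀(179) = −2.5 × 2.2529 = -5.632

|ΔM| ≈ 5.63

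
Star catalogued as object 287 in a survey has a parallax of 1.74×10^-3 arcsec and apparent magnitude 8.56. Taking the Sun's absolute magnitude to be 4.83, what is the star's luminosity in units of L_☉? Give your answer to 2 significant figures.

d = 1/p = 1/1.74×10^-3″ = 574.7 pc
M = m − 5 log₁₀ d + 5 = 8.56 − 5·2.7595 + 5 = -0.237
M − M_☉ = -0.237 − 4.83 = -5.067
L/L_☉ = 10^(−0.4 × -5.067) = 106.4

L/L_☉ ≈ 110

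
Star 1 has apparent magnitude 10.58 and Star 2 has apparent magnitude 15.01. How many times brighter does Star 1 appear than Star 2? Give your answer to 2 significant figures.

59

Magnitude difference = -4.43
Flux ratio = 10^(−0.4 Δm) = 10^(−0.4 × -4.43) = 10^1.772 = 59.16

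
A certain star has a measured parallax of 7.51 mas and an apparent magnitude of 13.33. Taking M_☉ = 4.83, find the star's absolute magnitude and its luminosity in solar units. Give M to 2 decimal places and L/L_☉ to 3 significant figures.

d = 1/p = 1000/7.51 mas = 133.2 pc
M = m − 5 log₁₀ d + 5 = 13.33 − 5·2.1244 + 5 = 7.708
M − M_☉ = 7.708 − 4.83 = 2.878
L/L_☉ = 10^(−0.4 × 2.878) = 0.07059

M ≈ 7.71; L/L_☉ ≈ 0.0706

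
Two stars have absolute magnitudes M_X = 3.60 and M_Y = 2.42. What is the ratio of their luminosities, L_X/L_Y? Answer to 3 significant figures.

ΔM = M_X − M_Y = 1.18
L_X/L_Y = 10^(−0.4 ΔM) = 10^-0.472 = 0.3373

L_X/L_Y ≈ 0.337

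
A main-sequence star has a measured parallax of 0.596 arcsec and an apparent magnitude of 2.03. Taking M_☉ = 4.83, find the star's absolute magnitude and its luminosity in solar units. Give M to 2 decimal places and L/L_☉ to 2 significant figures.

M ≈ 5.91; L/L_☉ ≈ 0.37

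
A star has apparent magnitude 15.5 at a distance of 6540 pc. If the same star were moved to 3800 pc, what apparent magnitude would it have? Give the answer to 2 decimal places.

Flux ∝ 1/d², so Δm = 5 log₁₀(d₂/d₁) = 5 log₁₀(3800/6540) = -1.179
m₂ = m₁ + Δm = 15.5 + (-1.179) = 14.321

m ≈ 14.32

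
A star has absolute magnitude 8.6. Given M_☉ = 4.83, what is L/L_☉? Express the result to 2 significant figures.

L/L_☉ ≈ 0.031

M − M_☉ = 8.6 − 4.83 = 3.770
L/L_☉ = 10^(−0.4 (M − M_☉)) = 10^-1.508 = 0.03105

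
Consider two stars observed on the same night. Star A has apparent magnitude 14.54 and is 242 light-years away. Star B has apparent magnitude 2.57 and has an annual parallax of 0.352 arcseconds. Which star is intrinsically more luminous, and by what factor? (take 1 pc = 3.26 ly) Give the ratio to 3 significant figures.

Star A: d = 242 ly / 3.26 = 74.23 pc
Star A: M = m − 5 log₁₀ d + 5 = 14.54 − 5·1.8706 + 5 = 10.187
Star B: d = 1/p = 1/0.352″ = 2.841 pc
Star B: M = m − 5 log₁₀ d + 5 = 2.57 − 5·0.4535 + 5 = 5.303
ΔM = M_A − M_B = 10.187 − (5.303) = 4.884; smaller M is more luminous → Star B.
L ratio = 10^(0.4 |ΔM|) = 10^1.954 = 89.89

Star B is more luminous, by a factor of 89.9.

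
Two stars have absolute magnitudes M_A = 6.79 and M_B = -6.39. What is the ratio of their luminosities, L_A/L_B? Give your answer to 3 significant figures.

ΔM = M_A − M_B = 13.18
L_A/L_B = 10^(−0.4 ΔM) = 10^-5.272 = 5.346×10^-6

L_A/L_B ≈ 5.35×10^-6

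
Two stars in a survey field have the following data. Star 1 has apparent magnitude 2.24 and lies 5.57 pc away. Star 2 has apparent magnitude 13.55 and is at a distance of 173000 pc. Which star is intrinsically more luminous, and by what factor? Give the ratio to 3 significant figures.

Star 2 is more luminous, by a factor of 28900.

Star 1: M = m − 5 log₁₀ d + 5 = 2.24 − 5·0.7459 + 5 = 3.511
Star 2: M = m − 5 log₁₀ d + 5 = 13.55 − 5·5.2380 + 5 = -7.640
ΔM = M_1 − M_2 = 3.511 − (-7.640) = 11.151; smaller M is more luminous → Star 2.
L ratio = 10^(0.4 |ΔM|) = 10^4.460 = 28870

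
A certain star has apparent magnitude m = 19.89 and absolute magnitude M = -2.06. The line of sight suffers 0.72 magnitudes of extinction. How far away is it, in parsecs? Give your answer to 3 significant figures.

d ≈ 176000 pc

m − M = 5 log₁₀(d/10 pc) + A  ⇒  19.89 − (-2.06) − 0.72 = 5 log₁₀(d/10)
21.230 = 5 log₁₀(d/10)
log₁₀ d = (m − M − A)/5 + 1 = 5.2460
d = 10^5.2460 = 176200 pc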